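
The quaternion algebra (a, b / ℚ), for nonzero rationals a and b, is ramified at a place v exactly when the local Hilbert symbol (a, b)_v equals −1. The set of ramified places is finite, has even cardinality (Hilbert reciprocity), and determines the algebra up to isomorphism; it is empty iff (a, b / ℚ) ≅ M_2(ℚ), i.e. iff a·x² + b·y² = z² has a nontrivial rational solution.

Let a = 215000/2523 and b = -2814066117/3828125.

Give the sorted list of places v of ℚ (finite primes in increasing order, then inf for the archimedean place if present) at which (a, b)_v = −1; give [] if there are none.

[5, 43]

(a, b) ≡ (258, -185) mod (ℚ^×)²; places V = {2, 3, 5, 7, 17, 19, 29, 37, 43, ∞}.
(a,b)_2: α=3, β=0; u≡1, v≡7 (mod 8); ε(u)ε(v)=0·1, αω(v)=3·0, βω(u)=0·0; sum ≡ 0  ⇒  +1.
(a,b)_19: α=0, u≡1; β=2, v≡17 (mod 19); (1|19)=+1, (17|19)=+1; sign (−1)^0·+1^2·+1^0 = +1.
(a,b)_37: α=0, u≡36; β=1, v≡14 (mod 37); (36|37)=+1, (14|37)=-1; sign (−1)^0·+1^1·-1^0 = +1.
(a,b)_5: α=4, u≡3; β=-7, v≡2 (mod 5); (3|5)=-1, (2|5)=-1; sign (−1)^0·-1^-7·-1^4 = -1.
(a,b)_43: α=1, u≡36; β=0, v≡18 (mod 43); (36|43)=+1, (18|43)=-1; sign (−1)^0·+1^0·-1^1 = -1.
(a,b)_3: α=-1, u≡2; β=6, v≡1 (mod 3); (2|3)=-1, (1|3)=+1; sign (−1)^0·-1^6·+1^-1 = +1.
(a,b)_∞: sgn(258)=+, sgn(-185)=−, so +1.
(a,b)_17: α=0, u≡5; β=2, v≡9 (mod 17); (5|17)=-1, (9|17)=+1; sign (−1)^0·-1^2·+1^0 = +1.
(a,b)_29: α=-2, u≡27; β=0, v≡14 (mod 29); (27|29)=-1, (14|29)=-1; sign (−1)^0·-1^0·-1^-2 = +1.
(a,b)_7: α=0, u≡3; β=-2, v≡1 (mod 7); (3|7)=-1, (1|7)=+1; sign (−1)^0·-1^-2·+1^0 = +1.
(258, -185 / ℚ) ramifies at {5, 43}: a division algebra.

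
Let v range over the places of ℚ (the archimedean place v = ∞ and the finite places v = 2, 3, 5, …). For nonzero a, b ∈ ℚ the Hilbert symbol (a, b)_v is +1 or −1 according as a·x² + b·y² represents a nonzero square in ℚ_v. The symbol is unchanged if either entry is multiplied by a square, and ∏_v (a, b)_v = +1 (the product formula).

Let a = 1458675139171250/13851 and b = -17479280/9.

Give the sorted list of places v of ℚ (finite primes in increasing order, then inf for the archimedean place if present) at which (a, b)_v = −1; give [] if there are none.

Mod squares: a ≡ 646646, b ≡ -455. Check v ∈ {∞, 2, 3, 5, 7, 11, 13, 17, 19}.
v=11: a=11^1·(≡10), b=11^0·(≡8) mod 11; (10|11)=-1, (8|11)=-1; (−1)^{1·0·5}·(-1)^0·(-1)^1 = -1.
v=7: a=7^5·(≡3), b=7^5·(≡5) mod 7; (3|7)=-1, (5|7)=-1; (−1)^{5·5·3}·(-1)^5·(-1)^5 = -1.
v=5: a=5^4·(≡4), b=5^1·(≡1) mod 5; (4|5)=+1, (1|5)=+1; (−1)^{4·1·2}·(+1)^1·(+1)^4 = +1.
v=13: a=13^5·(≡1), b=13^1·(≡12) mod 13; (1|13)=+1, (12|13)=+1; (−1)^{5·1·6}·(+1)^1·(+1)^5 = +1.
v=17: a=17^1·(≡1), b=17^0·(≡2) mod 17; (1|17)=+1, (2|17)=+1; (−1)^{1·0·8}·(+1)^0·(+1)^1 = +1.
v=∞: 646646 > 0 and -455 < 0  ⇒  (a,b)_∞ = +1.
v=19: a=19^-1·(≡17), b=19^0·(≡4) mod 19; (17|19)=+1, (4|19)=+1; (−1)^{-1·0·9}·(+1)^0·(+1)^-1 = +1.
v=3: a=3^-6·(≡2), b=3^-2·(≡1) mod 3; (2|3)=-1, (1|3)=+1; (−1)^{-6·-2·1}·(-1)^-2·(+1)^-6 = +1.
v=2: v_2(a)=1, v_2(b)=4; units ≡ 3, 1 (mod 8); ε·ε+αω+βω = 1·0+1·0+4·1 ≡ 0  ⇒  (a,b)_2 = +1.
Ram(646646, -455) = {7, 11}; no ℚ_7-point on the conic.

[7, 11]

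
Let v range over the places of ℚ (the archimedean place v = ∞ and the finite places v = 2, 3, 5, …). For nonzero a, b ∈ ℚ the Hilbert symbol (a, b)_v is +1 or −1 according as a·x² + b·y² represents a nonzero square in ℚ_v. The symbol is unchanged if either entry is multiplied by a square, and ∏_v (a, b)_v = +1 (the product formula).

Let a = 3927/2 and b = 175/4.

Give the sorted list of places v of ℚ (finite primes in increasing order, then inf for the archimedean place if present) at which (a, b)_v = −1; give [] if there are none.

(a, b) ≡ (7854, 7) mod (ℚ^×)²; places V = {2, 3, 5, 7, 11, 17, ∞}.
(a,b)_3: α=1, u≡2; β=0, v≡1 (mod 3); (2|3)=-1, (1|3)=+1; sign (−1)^0·-1^0·+1^1 = +1.
(a,b)_17: α=1, u≡5; β=0, v≡14 (mod 17); (5|17)=-1, (14|17)=-1; sign (−1)^0·-1^0·-1^1 = -1.
(a,b)_2: α=-1, β=-2; u≡7, v≡7 (mod 8); ε(u)ε(v)=1·1, αω(v)=-1·0, βω(u)=-2·0; sum ≡ 1  ⇒  -1.
(a,b)_11: α=1, u≡8; β=0, v≡8 (mod 11); (8|11)=-1, (8|11)=-1; sign (−1)^0·-1^0·-1^1 = -1.
(a,b)_∞: sgn(7854)=+, sgn(7)=+, so +1.
(a,b)_5: α=0, u≡1; β=2, v≡3 (mod 5); (1|5)=+1, (3|5)=-1; sign (−1)^0·+1^2·-1^0 = +1.
(a,b)_7: α=1, u≡4; β=1, v≡1 (mod 7); (4|7)=+1, (1|7)=+1; sign (−1)^1·+1^1·+1^1 = -1.
|Ram(7854, 7)| = 4, even; anisotropic at {2, 7, 11, 17}.

[2, 7, 11, 17]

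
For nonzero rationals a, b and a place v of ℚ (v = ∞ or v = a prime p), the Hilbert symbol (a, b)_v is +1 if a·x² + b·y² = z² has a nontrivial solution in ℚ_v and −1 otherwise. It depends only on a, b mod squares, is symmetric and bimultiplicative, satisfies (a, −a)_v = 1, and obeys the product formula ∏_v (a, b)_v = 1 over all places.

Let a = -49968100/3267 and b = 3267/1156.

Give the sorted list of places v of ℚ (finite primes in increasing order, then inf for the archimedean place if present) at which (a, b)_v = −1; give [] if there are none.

(a, b) ≡ (-5187, 3) mod (ℚ^×)²; places V = {2, 3, 5, 7, 11, 13, 17, 19, ∞}.
(a,b)_11: α=-2, u≡1; β=2, v≡5 (mod 11); (1|11)=+1, (5|11)=+1; sign (−1)^0·+1^2·+1^-2 = +1.
(a,b)_3: α=-3, u≡2; β=3, v≡1 (mod 3); (2|3)=-1, (1|3)=+1; sign (−1)^1·-1^3·+1^-3 = +1.
(a,b)_13: α=1, u≡9; β=0, v≡9 (mod 13); (9|13)=+1, (9|13)=+1; sign (−1)^0·+1^0·+1^1 = +1.
(a,b)_5: α=2, u≡3; β=0, v≡2 (mod 5); (3|5)=-1, (2|5)=-1; sign (−1)^0·-1^0·-1^2 = +1.
(a,b)_∞: sgn(-5187)=−, sgn(3)=+, so +1.
(a,b)_7: α=1, u≡4; β=0, v≡5 (mod 7); (4|7)=+1, (5|7)=-1; sign (−1)^0·+1^0·-1^1 = -1.
(a,b)_2: α=2, β=-2; u≡5, v≡3 (mod 8); ε(u)ε(v)=0·1, αω(v)=2·1, βω(u)=-2·1; sum ≡ 0  ⇒  +1.
(a,b)_19: α=1, u≡15; β=0, v≡13 (mod 19); (15|19)=-1, (13|19)=-1; sign (−1)^0·-1^0·-1^1 = -1.
(a,b)_17: α=2, u≡8; β=-2, v≡5 (mod 17); (8|17)=+1, (5|17)=-1; sign (−1)^0·+1^-2·-1^2 = +1.
(-5187, 3 / ℚ) ramifies at {7, 19}: a division algebra.

[7, 19]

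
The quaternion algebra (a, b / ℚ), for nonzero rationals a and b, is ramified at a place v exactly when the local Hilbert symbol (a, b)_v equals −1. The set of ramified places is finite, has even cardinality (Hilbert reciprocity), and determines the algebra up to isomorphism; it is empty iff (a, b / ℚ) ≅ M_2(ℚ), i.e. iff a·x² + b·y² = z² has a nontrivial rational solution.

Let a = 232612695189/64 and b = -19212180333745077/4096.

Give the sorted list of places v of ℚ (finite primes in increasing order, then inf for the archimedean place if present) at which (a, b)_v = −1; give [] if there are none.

(a, b) ≡ (2261, -1173) mod (ℚ^×)²; places V = {2, 3, 7, 17, 19, 23, ∞}.
(a,b)_2: α=-6, β=-12; u≡5, v≡3 (mod 8); ε(u)ε(v)=0·1, αω(v)=-6·1, βω(u)=-12·1; sum ≡ 0  ⇒  +1.
(a,b)_19: α=1, u≡1; β=2, v≡6 (mod 19); (1|19)=+1, (6|19)=+1; sign (−1)^0·+1^2·+1^1 = +1.
(a,b)_23: α=2, u≡19; β=3, v≡16 (mod 23); (19|23)=-1, (16|23)=+1; sign (−1)^0·-1^3·+1^2 = -1.
(a,b)_7: α=5, u≡2; β=6, v≡6 (mod 7); (2|7)=+1, (6|7)=-1; sign (−1)^0·+1^6·-1^5 = -1.
(a,b)_17: α=1, u≡10; β=1, v≡9 (mod 17); (10|17)=-1, (9|17)=+1; sign (−1)^0·-1^1·+1^1 = -1.
(a,b)_∞: sgn(2261)=+, sgn(-1173)=−, so +1.
(a,b)_3: α=4, u≡2; β=7, v≡2 (mod 3); (2|3)=-1, (2|3)=-1; sign (−1)^0·-1^7·-1^4 = -1.
Ram(2261, -1173) = {3, 7, 17, 23}; no ℚ_3-point on the conic.

[3, 7, 17, 23]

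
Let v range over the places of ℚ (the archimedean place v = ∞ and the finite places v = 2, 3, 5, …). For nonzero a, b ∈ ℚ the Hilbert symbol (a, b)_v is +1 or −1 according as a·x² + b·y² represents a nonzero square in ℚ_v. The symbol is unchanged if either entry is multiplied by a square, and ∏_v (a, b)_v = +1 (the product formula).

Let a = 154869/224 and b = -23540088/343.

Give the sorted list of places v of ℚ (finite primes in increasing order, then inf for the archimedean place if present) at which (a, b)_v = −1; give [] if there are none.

[7, 11, 13, 19]

Mod squares: a ≡ 6006, b ≡ -114114. Check v ∈ {∞, 2, 3, 7, 11, 13, 19}.
v=3: a=3^1·(≡1), b=3^1·(≡2) mod 3; (1|3)=+1, (2|3)=-1; (−1)^{1·1·1}·(+1)^1·(-1)^1 = +1.
v=7: a=7^-1·(≡2), b=7^-3·(≡2) mod 7; (2|7)=+1, (2|7)=+1; (−1)^{-1·-3·3}·(+1)^-3·(+1)^-1 = -1.
v=13: a=13^1·(≡6), b=13^1·(≡4) mod 13; (6|13)=-1, (4|13)=+1; (−1)^{1·1·6}·(-1)^1·(+1)^1 = -1.
v=2: v_2(a)=-5, v_2(b)=3; units ≡ 3, 7 (mod 8); ε·ε+αω+βω = 1·1+-5·0+3·1 ≡ 0  ⇒  (a,b)_2 = +1.
v=19: a=19^2·(≡2), b=19^3·(≡7) mod 19; (2|19)=-1, (7|19)=+1; (−1)^{2·3·9}·(-1)^3·(+1)^2 = -1.
v=∞: 6006 > 0 and -114114 < 0  ⇒  (a,b)_∞ = +1.
v=11: a=11^1·(≡8), b=11^1·(≡10) mod 11; (8|11)=-1, (10|11)=-1; (−1)^{1·1·5}·(-1)^1·(-1)^1 = -1.
|Ram(6006, -114114)| = 4, even; anisotropic at {7, 11, 13, 19}.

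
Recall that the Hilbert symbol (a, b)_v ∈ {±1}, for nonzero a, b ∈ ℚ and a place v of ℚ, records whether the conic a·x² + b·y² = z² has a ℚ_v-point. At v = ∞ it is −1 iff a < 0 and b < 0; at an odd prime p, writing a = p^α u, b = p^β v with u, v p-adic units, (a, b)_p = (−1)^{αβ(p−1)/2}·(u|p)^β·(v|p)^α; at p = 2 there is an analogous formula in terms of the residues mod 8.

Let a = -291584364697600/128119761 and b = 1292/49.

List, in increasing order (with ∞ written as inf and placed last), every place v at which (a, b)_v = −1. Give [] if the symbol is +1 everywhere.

[2, 19]

Mod squares: a ≡ -646, b ≡ 323. Check v ∈ {∞, 2, 3, 5, 7, 11, 13, 17, 19}.
v=17: a=17^3·(≡4), b=17^1·(≡13) mod 17; (4|17)=+1, (13|17)=+1; (−1)^{3·1·8}·(+1)^1·(+1)^3 = +1.
v=5: a=5^2·(≡1), b=5^0·(≡3) mod 5; (1|5)=+1, (3|5)=-1; (−1)^{2·0·2}·(+1)^0·(-1)^2 = +1.
v=∞: -646 < 0 and 323 > 0  ⇒  (a,b)_∞ = +1.
v=3: a=3^-2·(≡2), b=3^0·(≡2) mod 3; (2|3)=-1, (2|3)=-1; (−1)^{-2·0·1}·(-1)^0·(-1)^-2 = +1.
v=7: a=7^-6·(≡3), b=7^-2·(≡4) mod 7; (3|7)=-1, (4|7)=+1; (−1)^{-6·-2·3}·(-1)^-2·(+1)^-6 = +1.
v=13: a=13^2·(≡3), b=13^0·(≡7) mod 13; (3|13)=+1, (7|13)=-1; (−1)^{2·0·6}·(+1)^0·(-1)^2 = +1.
v=2: v_2(a)=11, v_2(b)=2; units ≡ 5, 3 (mod 8); ε·ε+αω+βω = 0·1+11·1+2·1 ≡ 1  ⇒  (a,b)_2 = -1.
v=11: a=11^-2·(≡5), b=11^0·(≡1) mod 11; (5|11)=+1, (1|11)=+1; (−1)^{-2·0·5}·(+1)^0·(+1)^-2 = +1.
v=19: a=19^3·(≡7), b=19^1·(≡1) mod 19; (7|19)=+1, (1|19)=+1; (−1)^{3·1·9}·(+1)^1·(+1)^3 = -1.
(-646, 323 / ℚ) ramifies at {2, 19}: a division algebra.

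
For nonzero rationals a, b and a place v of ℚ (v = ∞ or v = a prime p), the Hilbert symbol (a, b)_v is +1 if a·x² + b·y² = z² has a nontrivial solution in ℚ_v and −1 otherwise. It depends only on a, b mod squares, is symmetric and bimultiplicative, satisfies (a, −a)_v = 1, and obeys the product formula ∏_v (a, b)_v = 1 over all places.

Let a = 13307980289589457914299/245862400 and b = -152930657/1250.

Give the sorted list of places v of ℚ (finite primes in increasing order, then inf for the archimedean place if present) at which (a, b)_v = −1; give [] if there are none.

Mod squares: a ≡ 11, b ≡ -318274. Check v ∈ {∞, 2, 5, 7, 11, 13, 17, 23, 31, 37, 43}.
v=11: a=11^3·(≡5), b=11^1·(≡2) mod 11; (5|11)=+1, (2|11)=-1; (−1)^{3·1·5}·(+1)^1·(-1)^3 = +1.
v=5: a=5^-2·(≡4), b=5^-4·(≡4) mod 5; (4|5)=+1, (4|5)=+1; (−1)^{-2·-4·2}·(+1)^-4·(+1)^-2 = +1.
v=13: a=13^2·(≡2), b=13^0·(≡2) mod 13; (2|13)=-1, (2|13)=-1; (−1)^{2·0·6}·(-1)^0·(-1)^2 = +1.
v=∞: 11 > 0 and -318274 < 0  ⇒  (a,b)_∞ = +1.
v=2: v_2(a)=-12, v_2(b)=-1; units ≡ 3, 7 (mod 8); ε·ε+αω+βω = 1·1+-12·0+-1·1 ≡ 0  ⇒  (a,b)_2 = +1.
v=7: a=7^-4·(≡1), b=7^0·(≡4) mod 7; (1|7)=+1, (4|7)=+1; (−1)^{-4·0·3}·(+1)^0·(+1)^-4 = +1.
v=37: a=37^2·(≡7), b=37^1·(≡22) mod 37; (7|37)=+1, (22|37)=-1; (−1)^{2·1·18}·(+1)^1·(-1)^2 = +1.
v=43: a=43^2·(≡17), b=43^0·(≡30) mod 43; (17|43)=+1, (30|43)=-1; (−1)^{2·0·21}·(+1)^0·(-1)^2 = +1.
v=23: a=23^4·(≡22), b=23^1·(≡9) mod 23; (22|23)=-1, (9|23)=+1; (−1)^{4·1·11}·(-1)^1·(+1)^4 = -1.
v=17: a=17^4·(≡3), b=17^1·(≡6) mod 17; (3|17)=-1, (6|17)=-1; (−1)^{4·1·8}·(-1)^1·(-1)^4 = -1.
v=31: a=31^0·(≡6), b=31^2·(≡11) mod 31; (6|31)=-1, (11|31)=-1; (−1)^{0·2·15}·(-1)^2·(-1)^0 = +1.
|Ram(11, -318274)| = 2, even; anisotropic at {17, 23}.

[17, 23]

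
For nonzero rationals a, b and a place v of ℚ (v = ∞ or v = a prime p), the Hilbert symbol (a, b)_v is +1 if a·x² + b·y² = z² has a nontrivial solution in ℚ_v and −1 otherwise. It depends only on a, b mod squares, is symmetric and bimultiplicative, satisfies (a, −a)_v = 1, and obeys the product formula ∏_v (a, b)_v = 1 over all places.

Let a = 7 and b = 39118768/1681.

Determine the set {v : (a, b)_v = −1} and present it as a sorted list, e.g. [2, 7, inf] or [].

[2, 7, 17, 23]

(a, b) ≡ (7, 14467) mod (ℚ^×)²; places V = {2, 7, 13, 17, 23, 37, 41, ∞}.
(a,b)_37: α=0, u≡7; β=1, v≡34 (mod 37); (7|37)=+1, (34|37)=+1; sign (−1)^0·+1^1·+1^0 = +1.
(a,b)_7: α=1, u≡1; β=0, v≡3 (mod 7); (1|7)=+1, (3|7)=-1; sign (−1)^0·+1^0·-1^1 = -1.
(a,b)_41: α=0, u≡7; β=-2, v≡12 (mod 41); (7|41)=-1, (12|41)=-1; sign (−1)^0·-1^-2·-1^0 = +1.
(a,b)_∞: sgn(7)=+, sgn(14467)=+, so +1.
(a,b)_23: α=0, u≡7; β=1, v≡6 (mod 23); (7|23)=-1, (6|23)=+1; sign (−1)^0·-1^1·+1^0 = -1.
(a,b)_13: α=0, u≡7; β=2, v≡5 (mod 13); (7|13)=-1, (5|13)=-1; sign (−1)^0·-1^2·-1^0 = +1.
(a,b)_17: α=0, u≡7; β=1, v≡8 (mod 17); (7|17)=-1, (8|17)=+1; sign (−1)^0·-1^1·+1^0 = -1.
(a,b)_2: α=0, β=4; u≡7, v≡3 (mod 8); ε(u)ε(v)=1·1, αω(v)=0·1, βω(u)=4·0; sum ≡ 1  ⇒  -1.
Ram(7, 14467) = {2, 7, 17, 23}; no ℚ_2-point on the conic.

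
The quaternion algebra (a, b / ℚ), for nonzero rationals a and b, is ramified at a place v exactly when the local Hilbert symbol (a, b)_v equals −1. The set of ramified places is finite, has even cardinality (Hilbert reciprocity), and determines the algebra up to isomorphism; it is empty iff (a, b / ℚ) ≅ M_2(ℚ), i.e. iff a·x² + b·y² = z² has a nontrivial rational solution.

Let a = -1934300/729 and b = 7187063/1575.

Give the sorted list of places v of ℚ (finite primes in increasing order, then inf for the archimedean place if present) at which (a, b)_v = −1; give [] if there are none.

[7, 23]

Mod squares: a ≡ -23, b ≡ 161. Check v ∈ {∞, 2, 3, 5, 7, 13, 23, 29, 43}.
v=3: a=3^-6·(≡1), b=3^-2·(≡2) mod 3; (1|3)=+1, (2|3)=-1; (−1)^{-6·-2·1}·(+1)^-2·(-1)^-6 = +1.
v=43: a=43^0·(≡37), b=43^2·(≡7) mod 43; (37|43)=-1, (7|43)=-1; (−1)^{0·2·21}·(-1)^2·(-1)^0 = +1.
v=13: a=13^0·(≡9), b=13^2·(≡2) mod 13; (9|13)=+1, (2|13)=-1; (−1)^{0·2·6}·(+1)^2·(-1)^0 = +1.
v=2: v_2(a)=2, v_2(b)=0; units ≡ 1, 1 (mod 8); ε·ε+αω+βω = 0·0+2·0+0·0 ≡ 0  ⇒  (a,b)_2 = +1.
v=29: a=29^2·(≡5), b=29^0·(≡25) mod 29; (5|29)=+1, (25|29)=+1; (−1)^{2·0·14}·(+1)^0·(+1)^2 = +1.
v=7: a=7^0·(≡3), b=7^-1·(≡2) mod 7; (3|7)=-1, (2|7)=+1; (−1)^{0·-1·3}·(-1)^-1·(+1)^0 = -1.
v=5: a=5^2·(≡2), b=5^-2·(≡1) mod 5; (2|5)=-1, (1|5)=+1; (−1)^{2·-2·2}·(-1)^-2·(+1)^2 = +1.
v=23: a=23^1·(≡5), b=23^1·(≡17) mod 23; (5|23)=-1, (17|23)=-1; (−1)^{1·1·11}·(-1)^1·(-1)^1 = -1.
v=∞: -23 < 0 and 161 > 0  ⇒  (a,b)_∞ = +1.
|Ram(-23, 161)| = 2, even; anisotropic at {7, 23}.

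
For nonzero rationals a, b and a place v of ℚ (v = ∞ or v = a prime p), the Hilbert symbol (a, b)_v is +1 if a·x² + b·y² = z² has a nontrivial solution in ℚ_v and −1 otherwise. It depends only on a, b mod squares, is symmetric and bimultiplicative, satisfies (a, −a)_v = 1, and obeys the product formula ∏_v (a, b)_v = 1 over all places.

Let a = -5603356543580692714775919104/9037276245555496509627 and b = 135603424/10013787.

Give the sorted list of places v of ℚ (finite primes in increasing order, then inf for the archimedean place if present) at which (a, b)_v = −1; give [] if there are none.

[2, 3, 37, 43]

(a, b) ≡ (-74869278, 87978) mod (ℚ^×)²; places V = {2, 3, 7, 11, 13, 17, 23, 29, 31, 37, 43, ∞}.
(a,b)_43: α=3, u≡38; β=1, v≡31 (mod 43); (38|43)=+1, (31|43)=+1; sign (−1)^1·+1^1·+1^3 = -1.
(a,b)_11: α=3, u≡10; β=1, v≡9 (mod 11); (10|11)=-1, (9|11)=+1; sign (−1)^1·-1^1·+1^3 = +1.
(a,b)_29: α=-6, u≡1; β=-2, v≡19 (mod 29); (1|29)=+1, (19|29)=-1; sign (−1)^0·+1^-2·-1^-6 = +1.
(a,b)_23: α=1, u≡3; β=0, v≡1 (mod 23); (3|23)=+1, (1|23)=+1; sign (−1)^0·+1^0·+1^1 = +1.
(a,b)_37: α=1, u≡26; β=0, v≡24 (mod 37); (26|37)=+1, (24|37)=-1; sign (−1)^0·+1^0·-1^1 = -1.
(a,b)_2: α=9, β=5; u≡1, v≡5 (mod 8); ε(u)ε(v)=0·0, αω(v)=9·1, βω(u)=5·0; sum ≡ 1  ⇒  -1.
(a,b)_13: α=2, u≡1; β=0, v≡2 (mod 13); (1|13)=+1, (2|13)=-1; sign (−1)^0·+1^0·-1^2 = +1.
(a,b)_∞: sgn(-74869278)=−, sgn(87978)=+, so +1.
(a,b)_7: α=-6, u≡5; β=-2, v≡1 (mod 7); (5|7)=-1, (1|7)=+1; sign (−1)^0·-1^-2·+1^-6 = +1.
(a,b)_3: α=-17, u≡1; β=-5, v≡1 (mod 3); (1|3)=+1, (1|3)=+1; sign (−1)^1·+1^-5·+1^-17 = -1.
(a,b)_31: α=3, u≡2; β=1, v≡17 (mod 31); (2|31)=+1, (17|31)=-1; sign (−1)^1·+1^1·-1^3 = +1.
(a,b)_17: α=6, u≡10; β=2, v≡10 (mod 17); (10|17)=-1, (10|17)=-1; sign (−1)^0·-1^2·-1^6 = +1.
(-74869278, 87978 / ℚ) ramifies at {2, 3, 37, 43}: a division algebra.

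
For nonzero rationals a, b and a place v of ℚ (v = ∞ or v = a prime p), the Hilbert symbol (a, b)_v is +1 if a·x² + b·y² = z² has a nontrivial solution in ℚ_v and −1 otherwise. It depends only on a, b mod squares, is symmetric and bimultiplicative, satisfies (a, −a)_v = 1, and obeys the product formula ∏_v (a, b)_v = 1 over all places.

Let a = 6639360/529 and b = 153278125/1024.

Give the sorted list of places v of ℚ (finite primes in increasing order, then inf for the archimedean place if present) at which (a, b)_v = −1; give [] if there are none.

[5, 7, 11, 19]

Mod squares: a ≡ 25935, b ≡ 5005. Check v ∈ {∞, 2, 3, 5, 7, 11, 13, 19, 23}.
v=13: a=13^1·(≡6), b=13^1·(≡8) mod 13; (6|13)=-1, (8|13)=-1; (−1)^{1·1·6}·(-1)^1·(-1)^1 = +1.
v=7: a=7^1·(≡2), b=7^3·(≡1) mod 7; (2|7)=+1, (1|7)=+1; (−1)^{1·3·3}·(+1)^3·(+1)^1 = -1.
v=11: a=11^0·(≡2), b=11^1·(≡4) mod 11; (2|11)=-1, (4|11)=+1; (−1)^{0·1·5}·(-1)^1·(+1)^0 = -1.
v=2: v_2(a)=8, v_2(b)=-10; units ≡ 7, 5 (mod 8); ε·ε+αω+βω = 1·0+8·1+-10·0 ≡ 0  ⇒  (a,b)_2 = +1.
v=5: a=5^1·(≡3), b=5^5·(≡1) mod 5; (3|5)=-1, (1|5)=+1; (−1)^{1·5·2}·(-1)^5·(+1)^1 = -1.
v=∞: 25935 > 0 and 5005 > 0  ⇒  (a,b)_∞ = +1.
v=19: a=19^1·(≡9), b=19^0·(≡12) mod 19; (9|19)=+1, (12|19)=-1; (−1)^{1·0·9}·(+1)^0·(-1)^1 = -1.
v=3: a=3^1·(≡2), b=3^0·(≡1) mod 3; (2|3)=-1, (1|3)=+1; (−1)^{1·0·1}·(-1)^0·(+1)^1 = +1.
v=23: a=23^-2·(≡19), b=23^0·(≡14) mod 23; (19|23)=-1, (14|23)=-1; (−1)^{-2·0·11}·(-1)^0·(-1)^-2 = +1.
|Ram(25935, 5005)| = 4, even; anisotropic at {5, 7, 11, 19}.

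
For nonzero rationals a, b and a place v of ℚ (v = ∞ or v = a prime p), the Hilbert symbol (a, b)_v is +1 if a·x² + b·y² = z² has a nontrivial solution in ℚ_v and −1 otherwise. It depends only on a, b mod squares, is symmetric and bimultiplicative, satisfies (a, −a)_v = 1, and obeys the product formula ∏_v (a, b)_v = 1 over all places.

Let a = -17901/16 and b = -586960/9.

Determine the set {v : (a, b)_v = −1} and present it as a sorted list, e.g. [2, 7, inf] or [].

[2, 11, 29, inf]

Mod squares: a ≡ -221, b ≡ -36685. Check v ∈ {∞, 2, 3, 5, 11, 13, 17, 23, 29}.
v=17: a=17^1·(≡16), b=17^0·(≡15) mod 17; (16|17)=+1, (15|17)=+1; (−1)^{1·0·8}·(+1)^0·(+1)^1 = +1.
v=∞: -221 < 0 and -36685 < 0  ⇒  (a,b)_∞ = -1.
v=5: a=5^0·(≡4), b=5^1·(≡2) mod 5; (4|5)=+1, (2|5)=-1; (−1)^{0·1·2}·(+1)^1·(-1)^0 = +1.
v=29: a=29^0·(≡14), b=29^1·(≡26) mod 29; (14|29)=-1, (26|29)=-1; (−1)^{0·1·14}·(-1)^1·(-1)^0 = -1.
v=2: v_2(a)=-4, v_2(b)=4; units ≡ 3, 3 (mod 8); ε·ε+αω+βω = 1·1+-4·1+4·1 ≡ 1  ⇒  (a,b)_2 = -1.
v=3: a=3^4·(≡1), b=3^-2·(≡2) mod 3; (1|3)=+1, (2|3)=-1; (−1)^{4·-2·1}·(+1)^-2·(-1)^4 = +1.
v=11: a=11^0·(≡8), b=11^1·(≡5) mod 11; (8|11)=-1, (5|11)=+1; (−1)^{0·1·5}·(-1)^1·(+1)^0 = -1.
v=13: a=13^1·(≡9), b=13^0·(≡9) mod 13; (9|13)=+1, (9|13)=+1; (−1)^{1·0·6}·(+1)^0·(+1)^1 = +1.
v=23: a=23^0·(≡1), b=23^1·(≡19) mod 23; (1|23)=+1, (19|23)=-1; (−1)^{0·1·11}·(+1)^1·(-1)^0 = +1.
|Ram(-221, -36685)| = 4, even; anisotropic at {2, 11, 29, ∞}.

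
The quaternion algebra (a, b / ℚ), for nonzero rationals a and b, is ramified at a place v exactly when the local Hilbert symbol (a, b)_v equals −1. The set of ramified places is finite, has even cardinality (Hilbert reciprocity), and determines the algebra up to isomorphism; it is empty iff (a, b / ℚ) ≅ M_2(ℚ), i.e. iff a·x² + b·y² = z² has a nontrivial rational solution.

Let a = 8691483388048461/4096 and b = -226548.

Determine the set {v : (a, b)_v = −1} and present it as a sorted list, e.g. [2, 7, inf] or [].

(a, b) ≡ (2185469, -6293) mod (ℚ^×)²; places V = {2, 3, 7, 11, 13, 17, 29, 31, ∞}.
(a,b)_31: α=1, u≡16; β=1, v≡8 (mod 31); (16|31)=+1, (8|31)=+1; sign (−1)^1·+1^1·+1^1 = -1.
(a,b)_11: α=3, u≡8; β=0, v≡8 (mod 11); (8|11)=-1, (8|11)=-1; sign (−1)^0·-1^0·-1^3 = -1.
(a,b)_∞: sgn(2185469)=+, sgn(-6293)=−, so +1.
(a,b)_2: α=-12, β=2; u≡5, v≡3 (mod 8); ε(u)ε(v)=0·1, αω(v)=-12·1, βω(u)=2·1; sum ≡ 0  ⇒  +1.
(a,b)_29: α=1, u≡18; β=1, v≡18 (mod 29); (18|29)=-1, (18|29)=-1; sign (−1)^0·-1^1·-1^1 = +1.
(a,b)_13: α=3, u≡1; β=0, v≡3 (mod 13); (1|13)=+1, (3|13)=+1; sign (−1)^0·+1^0·+1^3 = +1.
(a,b)_7: α=4, u≡6; β=1, v≡4 (mod 7); (6|7)=-1, (4|7)=+1; sign (−1)^0·-1^1·+1^4 = -1.
(a,b)_17: α=1, u≡6; β=0, v≡11 (mod 17); (6|17)=-1, (11|17)=-1; sign (−1)^0·-1^0·-1^1 = -1.
(a,b)_3: α=4, u≡2; β=2, v≡1 (mod 3); (2|3)=-1, (1|3)=+1; sign (−1)^0·-1^2·+1^4 = +1.
|Ram(2185469, -6293)| = 4, even; anisotropic at {7, 11, 17, 31}.

[7, 11, 17, 31]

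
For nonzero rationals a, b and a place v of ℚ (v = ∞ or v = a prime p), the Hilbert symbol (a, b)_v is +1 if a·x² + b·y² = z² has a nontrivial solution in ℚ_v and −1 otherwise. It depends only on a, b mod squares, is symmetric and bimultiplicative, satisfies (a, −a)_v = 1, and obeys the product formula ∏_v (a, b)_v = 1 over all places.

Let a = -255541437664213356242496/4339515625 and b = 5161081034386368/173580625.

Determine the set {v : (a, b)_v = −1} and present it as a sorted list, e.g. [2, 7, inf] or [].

[2, 13, 19, 23]

(a, b) ≡ (-161, 247) mod (ℚ^×)²; places V = {2, 3, 5, 7, 13, 17, 19, 23, 31, ∞}.
(a,b)_5: α=-6, u≡1; β=-4, v≡2 (mod 5); (1|5)=+1, (2|5)=-1; sign (−1)^0·+1^-4·-1^-6 = +1.
(a,b)_13: α=8, u≡8; β=5, v≡2 (mod 13); (8|13)=-1, (2|13)=-1; sign (−1)^0·-1^5·-1^8 = -1.
(a,b)_3: α=2, u≡1; β=2, v≡1 (mod 3); (1|3)=+1, (1|3)=+1; sign (−1)^0·+1^2·+1^2 = +1.
(a,b)_19: α=4, u≡3; β=1, v≡14 (mod 19); (3|19)=-1, (14|19)=-1; sign (−1)^0·-1^1·-1^4 = -1.
(a,b)_23: α=3, u≡9; β=2, v≡14 (mod 23); (9|23)=+1, (14|23)=-1; sign (−1)^0·+1^2·-1^3 = -1.
(a,b)_∞: sgn(-161)=−, sgn(247)=+, so +1.
(a,b)_2: α=6, β=6; u≡7, v≡7 (mod 8); ε(u)ε(v)=1·1, αω(v)=6·0, βω(u)=6·0; sum ≡ 1  ⇒  -1.
(a,b)_31: α=-2, u≡18; β=-2, v≡17 (mod 31); (18|31)=+1, (17|31)=-1; sign (−1)^0·+1^-2·-1^-2 = +1.
(a,b)_7: α=3, u≡6; β=4, v≡2 (mod 7); (6|7)=-1, (2|7)=+1; sign (−1)^0·-1^4·+1^3 = +1.
(a,b)_17: α=-2, u≡13; β=-2, v≡4 (mod 17); (13|17)=+1, (4|17)=+1; sign (−1)^0·+1^-2·+1^-2 = +1.
Ram(-161, 247) = {2, 13, 19, 23}; no ℚ_2-point on the conic.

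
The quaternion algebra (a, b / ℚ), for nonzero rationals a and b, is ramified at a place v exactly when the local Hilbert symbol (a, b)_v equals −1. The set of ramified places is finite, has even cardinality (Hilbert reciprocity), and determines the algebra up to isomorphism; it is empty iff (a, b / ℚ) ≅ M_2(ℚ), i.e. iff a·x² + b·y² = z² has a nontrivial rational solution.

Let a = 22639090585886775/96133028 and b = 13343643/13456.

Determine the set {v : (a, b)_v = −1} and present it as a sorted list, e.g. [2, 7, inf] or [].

(a, b) ≡ (527527, 3) mod (ℚ^×)²; places V = {2, 3, 5, 7, 11, 13, 17, 19, 29, 31, 37, 41, ∞}.
(a,b)_11: α=1, u≡2; β=0, v≡9 (mod 11); (2|11)=-1, (9|11)=+1; sign (−1)^0·-1^0·+1^1 = +1.
(a,b)_∞: sgn(527527)=+, sgn(3)=+, so +1.
(a,b)_2: α=-2, β=-4; u≡7, v≡3 (mod 8); ε(u)ε(v)=1·1, αω(v)=-2·1, βω(u)=-4·0; sum ≡ 1  ⇒  -1.
(a,b)_41: α=-2, u≡8; β=0, v≡19 (mod 41); (8|41)=+1, (19|41)=-1; sign (−1)^0·+1^0·-1^-2 = +1.
(a,b)_19: α=2, u≡4; β=2, v≡2 (mod 19); (4|19)=+1, (2|19)=-1; sign (−1)^0·+1^2·-1^2 = +1.
(a,b)_7: α=1, u≡3; β=0, v≡6 (mod 7); (3|7)=-1, (6|7)=-1; sign (−1)^0·-1^0·-1^1 = -1.
(a,b)_13: α=1, u≡7; β=0, v≡1 (mod 13); (7|13)=-1, (1|13)=+1; sign (−1)^0·-1^0·+1^1 = +1.
(a,b)_17: α=-1, u≡5; β=0, v≡6 (mod 17); (5|17)=-1, (6|17)=-1; sign (−1)^0·-1^0·-1^-1 = -1.
(a,b)_37: α=2, u≡17; β=2, v≡11 (mod 37); (17|37)=-1, (11|37)=+1; sign (−1)^0·-1^2·+1^2 = +1.
(a,b)_5: α=2, u≡2; β=0, v≡3 (mod 5); (2|5)=-1, (3|5)=-1; sign (−1)^0·-1^0·-1^2 = +1.
(a,b)_31: α=1, u≡29; β=0, v≡17 (mod 31); (29|31)=-1, (17|31)=-1; sign (−1)^0·-1^0·-1^1 = -1.
(a,b)_3: α=10, u≡1; β=3, v≡1 (mod 3); (1|3)=+1, (1|3)=+1; sign (−1)^0·+1^3·+1^10 = +1.
(a,b)_29: α=-2, u≡11; β=-2, v≡12 (mod 29); (11|29)=-1, (12|29)=-1; sign (−1)^0·-1^-2·-1^-2 = +1.
Ram(527527, 3) = {2, 7, 17, 31}; no ℚ_2-point on the conic.

[2, 7, 17, 31]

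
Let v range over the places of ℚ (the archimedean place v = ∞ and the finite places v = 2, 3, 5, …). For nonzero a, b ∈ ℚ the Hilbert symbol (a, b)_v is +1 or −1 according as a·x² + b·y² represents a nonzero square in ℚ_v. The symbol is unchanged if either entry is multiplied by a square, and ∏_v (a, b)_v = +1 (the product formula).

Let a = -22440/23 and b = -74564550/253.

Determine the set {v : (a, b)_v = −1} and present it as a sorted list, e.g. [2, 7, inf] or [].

[2, 11, 17, inf]

(a, b) ≡ (-129030, -25806) mod (ℚ^×)²; places V = {2, 3, 5, 11, 17, 19, 23, ∞}.
(a,b)_3: α=1, u≡1; β=5, v≡2 (mod 3); (1|3)=+1, (2|3)=-1; sign (−1)^1·+1^5·-1^1 = +1.
(a,b)_∞: sgn(-129030)=−, sgn(-25806)=−, so -1.
(a,b)_2: α=3, β=1; u≡5, v≡1 (mod 8); ε(u)ε(v)=0·0, αω(v)=3·0, βω(u)=1·1; sum ≡ 1  ⇒  -1.
(a,b)_11: α=1, u≡6; β=-1, v≡6 (mod 11); (6|11)=-1, (6|11)=-1; sign (−1)^1·-1^-1·-1^1 = -1.
(a,b)_23: α=-1, u≡8; β=-1, v≡21 (mod 23); (8|23)=+1, (21|23)=-1; sign (−1)^1·+1^-1·-1^-1 = +1.
(a,b)_17: α=1, u≡1; β=1, v≡7 (mod 17); (1|17)=+1, (7|17)=-1; sign (−1)^0·+1^1·-1^1 = -1.
(a,b)_19: α=0, u≡14; β=2, v≡3 (mod 19); (14|19)=-1, (3|19)=-1; sign (−1)^0·-1^2·-1^0 = +1.
(a,b)_5: α=1, u≡4; β=2, v≡1 (mod 5); (4|5)=+1, (1|5)=+1; sign (−1)^0·+1^2·+1^1 = +1.
|Ram(-129030, -25806)| = 4, even; anisotropic at {2, 11, 17, ∞}.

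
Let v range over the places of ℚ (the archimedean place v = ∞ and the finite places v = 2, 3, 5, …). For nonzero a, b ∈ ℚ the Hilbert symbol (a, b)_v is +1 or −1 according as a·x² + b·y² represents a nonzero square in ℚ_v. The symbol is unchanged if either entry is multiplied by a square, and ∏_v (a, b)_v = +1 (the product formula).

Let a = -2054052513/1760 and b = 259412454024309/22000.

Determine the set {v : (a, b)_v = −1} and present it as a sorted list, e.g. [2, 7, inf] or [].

Mod squares: a ≡ -6270, b ≡ 3795. Check v ∈ {∞, 2, 3, 5, 11, 17, 19, 23, 29}.
v=17: a=17^0·(≡3), b=17^2·(≡8) mod 17; (3|17)=-1, (8|17)=+1; (−1)^{0·2·8}·(-1)^2·(+1)^0 = +1.
v=19: a=19^1·(≡14), b=19^2·(≡14) mod 19; (14|19)=-1, (14|19)=-1; (−1)^{1·2·9}·(-1)^2·(-1)^1 = -1.
v=23: a=23^2·(≡18), b=23^3·(≡16) mod 23; (18|23)=+1, (16|23)=+1; (−1)^{2·3·11}·(+1)^3·(+1)^2 = +1.
v=11: a=11^-1·(≡8), b=11^-1·(≡4) mod 11; (8|11)=-1, (4|11)=+1; (−1)^{-1·-1·5}·(-1)^-1·(+1)^-1 = +1.
v=∞: -6270 < 0 and 3795 > 0  ⇒  (a,b)_∞ = +1.
v=5: a=5^-1·(≡1), b=5^-3·(≡4) mod 5; (1|5)=+1, (4|5)=+1; (−1)^{-1·-3·2}·(+1)^-3·(+1)^-1 = +1.
v=29: a=29^2·(≡24), b=29^2·(≡5) mod 29; (24|29)=+1, (5|29)=+1; (−1)^{2·2·14}·(+1)^2·(+1)^2 = +1.
v=2: v_2(a)=-5, v_2(b)=-4; units ≡ 1, 3 (mod 8); ε·ε+αω+βω = 0·1+-5·1+-4·0 ≡ 1  ⇒  (a,b)_2 = -1.
v=3: a=3^5·(≡1), b=3^5·(≡2) mod 3; (1|3)=+1, (2|3)=-1; (−1)^{5·5·1}·(+1)^5·(-1)^5 = +1.
Ram(-6270, 3795) = {2, 19}; no ℚ_2-point on the conic.

[2, 19]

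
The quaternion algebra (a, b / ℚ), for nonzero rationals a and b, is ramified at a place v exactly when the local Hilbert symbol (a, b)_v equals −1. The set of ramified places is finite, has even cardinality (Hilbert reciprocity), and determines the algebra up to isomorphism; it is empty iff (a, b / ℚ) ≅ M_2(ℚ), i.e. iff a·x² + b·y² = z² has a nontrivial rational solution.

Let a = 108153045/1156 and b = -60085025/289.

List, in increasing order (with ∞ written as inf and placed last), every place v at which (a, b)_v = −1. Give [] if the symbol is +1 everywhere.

Mod squares: a ≡ 5005, b ≡ -1001. Check v ∈ {∞, 2, 3, 5, 7, 11, 13, 17}.
v=5: a=5^1·(≡4), b=5^2·(≡1) mod 5; (4|5)=+1, (1|5)=+1; (−1)^{1·2·2}·(+1)^2·(+1)^1 = +1.
v=3: a=3^2·(≡1), b=3^0·(≡1) mod 3; (1|3)=+1, (1|3)=+1; (−1)^{2·0·1}·(+1)^0·(+1)^2 = +1.
v=∞: 5005 > 0 and -1001 < 0  ⇒  (a,b)_∞ = +1.
v=17: a=17^-2·(≡12), b=17^-2·(≡13) mod 17; (12|17)=-1, (13|17)=+1; (−1)^{-2·-2·8}·(-1)^-2·(+1)^-2 = +1.
v=2: v_2(a)=-2, v_2(b)=0; units ≡ 5, 7 (mod 8); ε·ε+αω+βω = 0·1+-2·0+0·1 ≡ 0  ⇒  (a,b)_2 = +1.
v=13: a=13^1·(≡2), b=13^1·(≡10) mod 13; (2|13)=-1, (10|13)=+1; (−1)^{1·1·6}·(-1)^1·(+1)^1 = -1.
v=7: a=7^5·(≡2), b=7^5·(≡1) mod 7; (2|7)=+1, (1|7)=+1; (−1)^{5·5·3}·(+1)^5·(+1)^5 = -1.
v=11: a=11^1·(≡9), b=11^1·(≡2) mod 11; (9|11)=+1, (2|11)=-1; (−1)^{1·1·5}·(+1)^1·(-1)^1 = +1.
(5005, -1001 / ℚ) ramifies at {7, 13}: a division algebra.

[7, 13]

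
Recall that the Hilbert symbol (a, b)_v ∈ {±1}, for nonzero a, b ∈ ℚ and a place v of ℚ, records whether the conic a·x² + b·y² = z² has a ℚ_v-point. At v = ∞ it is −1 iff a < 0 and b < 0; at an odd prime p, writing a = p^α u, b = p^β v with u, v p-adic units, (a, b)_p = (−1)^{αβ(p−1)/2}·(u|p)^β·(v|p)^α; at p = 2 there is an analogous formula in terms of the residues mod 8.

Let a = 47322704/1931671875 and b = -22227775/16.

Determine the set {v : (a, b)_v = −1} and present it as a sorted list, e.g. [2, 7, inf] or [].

(a, b) ≡ (52503, -889111) mod (ℚ^×)²; places V = {2, 3, 5, 7, 11, 13, 23, 29, 31, 37, 43, ∞}.
(a,b)_∞: sgn(52503)=+, sgn(-889111)=−, so +1.
(a,b)_13: α=2, u≡3; β=0, v≡5 (mod 13); (3|13)=+1, (5|13)=-1; sign (−1)^0·+1^0·-1^2 = +1.
(a,b)_7: α=-2, u≡3; β=0, v≡2 (mod 7); (3|7)=-1, (2|7)=+1; sign (−1)^0·-1^0·+1^-2 = +1.
(a,b)_2: α=4, β=-4; u≡7, v≡1 (mod 8); ε(u)ε(v)=1·0, αω(v)=4·0, βω(u)=-4·0; sum ≡ 0  ⇒  +1.
(a,b)_3: α=-1, u≡2; β=0, v≡2 (mod 3); (2|3)=-1, (2|3)=-1; sign (−1)^0·-1^0·-1^-1 = -1.
(a,b)_11: α=1, u≡8; β=0, v≡7 (mod 11); (8|11)=-1, (7|11)=-1; sign (−1)^0·-1^0·-1^1 = -1.
(a,b)_23: α=0, u≡7; β=1, v≡18 (mod 23); (7|23)=-1, (18|23)=+1; sign (−1)^0·-1^1·+1^0 = -1.
(a,b)_37: α=1, u≡24; β=0, v≡10 (mod 37); (24|37)=-1, (10|37)=+1; sign (−1)^0·-1^0·+1^1 = +1.
(a,b)_31: α=0, u≡5; β=1, v≡10 (mod 31); (5|31)=+1, (10|31)=+1; sign (−1)^0·+1^1·+1^0 = +1.
(a,b)_29: α=-2, u≡16; β=1, v≡16 (mod 29); (16|29)=+1, (16|29)=+1; sign (−1)^0·+1^1·+1^-2 = +1.
(a,b)_5: α=-6, u≡2; β=2, v≡4 (mod 5); (2|5)=-1, (4|5)=+1; sign (−1)^0·-1^2·+1^-6 = +1.
(a,b)_43: α=1, u≡13; β=1, v≡4 (mod 43); (13|43)=+1, (4|43)=+1; sign (−1)^1·+1^1·+1^1 = -1.
(52503, -889111 / ℚ) ramifies at {3, 11, 23, 43}: a division algebra.

[3, 11, 23, 43]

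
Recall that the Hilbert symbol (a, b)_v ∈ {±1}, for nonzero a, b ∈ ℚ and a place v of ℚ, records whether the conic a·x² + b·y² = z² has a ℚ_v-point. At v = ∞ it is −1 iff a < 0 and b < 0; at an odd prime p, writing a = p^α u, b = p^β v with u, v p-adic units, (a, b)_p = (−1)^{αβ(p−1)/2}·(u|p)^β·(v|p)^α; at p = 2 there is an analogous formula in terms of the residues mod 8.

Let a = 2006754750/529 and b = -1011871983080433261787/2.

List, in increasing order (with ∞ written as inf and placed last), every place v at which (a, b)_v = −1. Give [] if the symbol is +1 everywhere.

[2, 11]

(a, b) ≡ (910, -374) mod (ℚ^×)²; places V = {2, 3, 5, 7, 11, 13, 17, 23, 43, ∞}.
(a,b)_11: α=2, u≡6; β=5, v≡8 (mod 11); (6|11)=-1, (8|11)=-1; sign (−1)^0·-1^5·-1^2 = -1.
(a,b)_23: α=-2, u≡12; β=0, v≡10 (mod 23); (12|23)=+1, (10|23)=-1; sign (−1)^0·+1^0·-1^-2 = +1.
(a,b)_43: α=0, u≡7; β=2, v≡24 (mod 43); (7|43)=-1, (24|43)=+1; sign (−1)^0·-1^2·+1^0 = +1.
(a,b)_17: α=0, u≡9; β=7, v≡6 (mod 17); (9|17)=+1, (6|17)=-1; sign (−1)^0·+1^7·-1^0 = +1.
(a,b)_13: α=1, u≡5; β=2, v≡9 (mod 13); (5|13)=-1, (9|13)=+1; sign (−1)^0·-1^2·+1^1 = +1.
(a,b)_5: α=3, u≡2; β=0, v≡4 (mod 5); (2|5)=-1, (4|5)=+1; sign (−1)^0·-1^0·+1^3 = +1.
(a,b)_7: α=1, u≡1; β=2, v≡4 (mod 7); (1|7)=+1, (4|7)=+1; sign (−1)^0·+1^2·+1^1 = +1.
(a,b)_∞: sgn(910)=+, sgn(-374)=−, so +1.
(a,b)_2: α=1, β=-1; u≡7, v≡5 (mod 8); ε(u)ε(v)=1·0, αω(v)=1·1, βω(u)=-1·0; sum ≡ 1  ⇒  -1.
(a,b)_3: α=6, u≡1; β=0, v≡1 (mod 3); (1|3)=+1, (1|3)=+1; sign (−1)^0·+1^0·+1^6 = +1.
Ram(910, -374) = {2, 11}; no ℚ_2-point on the conic.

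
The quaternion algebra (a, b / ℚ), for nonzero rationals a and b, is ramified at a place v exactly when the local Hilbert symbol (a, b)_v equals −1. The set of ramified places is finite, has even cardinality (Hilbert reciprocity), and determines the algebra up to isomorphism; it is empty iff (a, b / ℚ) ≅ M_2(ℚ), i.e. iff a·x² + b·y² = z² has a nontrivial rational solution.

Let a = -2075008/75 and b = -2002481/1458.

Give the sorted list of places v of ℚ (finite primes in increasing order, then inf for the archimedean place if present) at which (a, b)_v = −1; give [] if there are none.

(a, b) ≡ (-97266, -82) mod (ℚ^×)²; places V = {2, 3, 5, 13, 17, 29, 41, 43, ∞}.
(a,b)_∞: sgn(-97266)=−, sgn(-82)=−, so -1.
(a,b)_2: α=7, β=-1; u≡7, v≡7 (mod 8); ε(u)ε(v)=1·1, αω(v)=7·0, βω(u)=-1·0; sum ≡ 1  ⇒  -1.
(a,b)_3: α=-1, u≡2; β=-6, v≡2 (mod 3); (2|3)=-1, (2|3)=-1; sign (−1)^0·-1^-6·-1^-1 = -1.
(a,b)_29: α=1, u≡8; β=0, v≡7 (mod 29); (8|29)=-1, (7|29)=+1; sign (−1)^0·-1^0·+1^1 = +1.
(a,b)_5: α=-2, u≡4; β=0, v≡3 (mod 5); (4|5)=+1, (3|5)=-1; sign (−1)^0·+1^0·-1^-2 = +1.
(a,b)_13: α=1, u≡5; β=2, v≡10 (mod 13); (5|13)=-1, (10|13)=+1; sign (−1)^0·-1^2·+1^1 = +1.
(a,b)_41: α=0, u≡29; β=1, v≡37 (mod 41); (29|41)=-1, (37|41)=+1; sign (−1)^0·-1^1·+1^0 = -1.
(a,b)_43: α=1, u≡40; β=0, v≡25 (mod 43); (40|43)=+1, (25|43)=+1; sign (−1)^0·+1^0·+1^1 = +1.
(a,b)_17: α=0, u≡9; β=2, v≡11 (mod 17); (9|17)=+1, (11|17)=-1; sign (−1)^0·+1^2·-1^0 = +1.
(-97266, -82 / ℚ) ramifies at {2, 3, 41, ∞}: a division algebra.

[2, 3, 41, inf]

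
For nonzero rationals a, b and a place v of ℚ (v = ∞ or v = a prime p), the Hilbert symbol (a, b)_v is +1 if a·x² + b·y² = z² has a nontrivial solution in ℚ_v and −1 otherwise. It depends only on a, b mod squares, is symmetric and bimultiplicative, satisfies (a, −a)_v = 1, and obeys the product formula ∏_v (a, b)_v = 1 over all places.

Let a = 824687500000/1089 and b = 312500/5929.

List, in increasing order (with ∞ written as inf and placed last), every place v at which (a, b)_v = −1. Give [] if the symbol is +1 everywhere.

Mod squares: a ≡ 5278, b ≡ 5. Check v ∈ {∞, 2, 3, 5, 7, 11, 13, 29}.
v=3: a=3^-2·(≡1), b=3^0·(≡2) mod 3; (1|3)=+1, (2|3)=-1; (−1)^{-2·0·1}·(+1)^0·(-1)^-2 = +1.
v=11: a=11^-2·(≡5), b=11^-2·(≡9) mod 11; (5|11)=+1, (9|11)=+1; (−1)^{-2·-2·5}·(+1)^-2·(+1)^-2 = +1.
v=5: a=5^10·(≡2), b=5^7·(≡1) mod 5; (2|5)=-1, (1|5)=+1; (−1)^{10·7·2}·(-1)^7·(+1)^10 = -1.
v=2: v_2(a)=5, v_2(b)=2; units ≡ 7, 5 (mod 8); ε·ε+αω+βω = 1·0+5·1+2·0 ≡ 1  ⇒  (a,b)_2 = -1.
v=7: a=7^1·(≡5), b=7^-2·(≡3) mod 7; (5|7)=-1, (3|7)=-1; (−1)^{1·-2·3}·(-1)^-2·(-1)^1 = -1.
v=∞: 5278 > 0 and 5 > 0  ⇒  (a,b)_∞ = +1.
v=29: a=29^1·(≡15), b=29^0·(≡22) mod 29; (15|29)=-1, (22|29)=+1; (−1)^{1·0·14}·(-1)^0·(+1)^1 = +1.
v=13: a=13^1·(≡3), b=13^0·(≡6) mod 13; (3|13)=+1, (6|13)=-1; (−1)^{1·0·6}·(+1)^0·(-1)^1 = -1.
(5278, 5 / ℚ) ramifies at {2, 5, 7, 13}: a division algebra.

[2, 5, 7, 13]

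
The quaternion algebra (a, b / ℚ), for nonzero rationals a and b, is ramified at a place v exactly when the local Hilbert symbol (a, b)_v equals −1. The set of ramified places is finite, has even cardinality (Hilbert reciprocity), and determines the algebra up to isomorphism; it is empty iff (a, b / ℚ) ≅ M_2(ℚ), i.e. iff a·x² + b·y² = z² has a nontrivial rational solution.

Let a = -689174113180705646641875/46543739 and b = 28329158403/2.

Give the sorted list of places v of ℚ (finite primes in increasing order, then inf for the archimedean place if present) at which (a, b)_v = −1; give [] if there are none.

Mod squares: a ≡ -1353, b ≡ 10374. Check v ∈ {∞, 2, 3, 5, 7, 11, 13, 17, 19, 41}.
v=41: a=41^3·(≡8), b=41^2·(≡23) mod 41; (8|41)=+1, (23|41)=+1; (−1)^{3·2·20}·(+1)^2·(+1)^3 = +1.
v=17: a=17^-2·(≡14), b=17^0·(≡13) mod 17; (14|17)=-1, (13|17)=+1; (−1)^{-2·0·8}·(-1)^0·(+1)^-2 = +1.
v=5: a=5^4·(≡2), b=5^0·(≡4) mod 5; (2|5)=-1, (4|5)=+1; (−1)^{4·0·2}·(-1)^0·(+1)^4 = +1.
v=2: v_2(a)=0, v_2(b)=-1; units ≡ 7, 3 (mod 8); ε·ε+αω+βω = 1·1+0·1+-1·0 ≡ 1  ⇒  (a,b)_2 = -1.
v=13: a=13^4·(≡12), b=13^1·(≡8) mod 13; (12|13)=+1, (8|13)=-1; (−1)^{4·1·6}·(+1)^1·(-1)^4 = +1.
v=7: a=7^2·(≡6), b=7^1·(≡3) mod 7; (6|7)=-1, (3|7)=-1; (−1)^{2·1·3}·(-1)^1·(-1)^2 = -1.
v=19: a=19^6·(≡8), b=19^3·(≡8) mod 19; (8|19)=-1, (8|19)=-1; (−1)^{6·3·9}·(-1)^3·(-1)^6 = -1.
v=11: a=11^-5·(≡3), b=11^0·(≡9) mod 11; (3|11)=+1, (9|11)=+1; (−1)^{-5·0·5}·(+1)^0·(+1)^-5 = +1.
v=∞: -1353 < 0 and 10374 > 0  ⇒  (a,b)_∞ = +1.
v=3: a=3^5·(≡2), b=3^3·(≡2) mod 3; (2|3)=-1, (2|3)=-1; (−1)^{5·3·1}·(-1)^3·(-1)^5 = -1.
(-1353, 10374 / ℚ) ramifies at {2, 3, 7, 19}: a division algebra.

[2, 3, 7, 19]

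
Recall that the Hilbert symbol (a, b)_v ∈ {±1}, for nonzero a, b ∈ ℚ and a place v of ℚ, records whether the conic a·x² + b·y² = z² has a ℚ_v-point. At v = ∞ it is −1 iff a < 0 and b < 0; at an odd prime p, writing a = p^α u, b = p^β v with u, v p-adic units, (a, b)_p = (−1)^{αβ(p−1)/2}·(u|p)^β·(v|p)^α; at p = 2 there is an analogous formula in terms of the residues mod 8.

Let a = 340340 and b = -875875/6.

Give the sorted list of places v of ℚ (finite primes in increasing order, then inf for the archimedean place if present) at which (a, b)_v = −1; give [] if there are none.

(a, b) ≡ (85085, -4290) mod (ℚ^×)²; places V = {2, 3, 5, 7, 11, 13, 17, ∞}.
(a,b)_∞: sgn(85085)=+, sgn(-4290)=−, so +1.
(a,b)_7: α=1, u≡5; β=2, v≡4 (mod 7); (5|7)=-1, (4|7)=+1; sign (−1)^0·-1^2·+1^1 = +1.
(a,b)_13: α=1, u≡11; β=1, v≡5 (mod 13); (11|13)=-1, (5|13)=-1; sign (−1)^0·-1^1·-1^1 = +1.
(a,b)_3: α=0, u≡2; β=-1, v≡1 (mod 3); (2|3)=-1, (1|3)=+1; sign (−1)^0·-1^-1·+1^0 = -1.
(a,b)_2: α=2, β=-1; u≡5, v≡7 (mod 8); ε(u)ε(v)=0·1, αω(v)=2·0, βω(u)=-1·1; sum ≡ 1  ⇒  -1.
(a,b)_11: α=1, u≡8; β=1, v≡8 (mod 11); (8|11)=-1, (8|11)=-1; sign (−1)^1·-1^1·-1^1 = -1.
(a,b)_5: α=1, u≡3; β=3, v≡3 (mod 5); (3|5)=-1, (3|5)=-1; sign (−1)^0·-1^3·-1^1 = +1.
(a,b)_17: α=1, u≡11; β=0, v≡14 (mod 17); (11|17)=-1, (14|17)=-1; sign (−1)^0·-1^0·-1^1 = -1.
(85085, -4290 / ℚ) ramifies at {2, 3, 11, 17}: a division algebra.

[2, 3, 11, 17]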